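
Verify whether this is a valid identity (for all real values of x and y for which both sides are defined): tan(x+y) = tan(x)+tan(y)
No, this is NOT an identity.

Claim: tan(x+y) = tan(x)+tan(y).
Test a specific point where both sides are defined: x = π/4, y = 2π/3.
LHS = tan(x+y) ≈ -0.2679
RHS = tan(x)+tan(y) ≈ -0.7321
Since -0.2679 ≠ -0.7321, the equation fails at this point, so it cannot hold for all real values of x and y for which both sides are defined.
The correct formula is tan(x+y) = (tan(x) + tan(y))/(1 - tan(x)tan(y)).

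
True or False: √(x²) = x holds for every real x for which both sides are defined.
Claim: √(x²) = x.
Test a specific point where both sides are defined: x = -1.
LHS = √(x²) ≈ 1.0000
RHS = x ≈ -1.0000
Since 1.0000 ≠ -1.0000, the equation fails at this point, so it cannot hold for every real x for which both sides are defined.
√(x²) = |x|, which differs from x whenever x < 0 (both sides are defined for every real x).

Conclusion: False.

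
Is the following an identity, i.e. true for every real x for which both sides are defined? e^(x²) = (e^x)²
No, this is NOT an identity.

Claim: e^(x²) = (e^x)².
Test a specific point where both sides are defined: x = 1/2.
LHS = e^(x²) ≈ 1.2840
RHS = (e^x)² ≈ 2.7183
Since 1.2840 ≠ 2.7183, the equation fails at this point, so it cannot hold for every real x for which both sides are defined.
(e^x)² = e^(2x), and 2x ≠ x² in general.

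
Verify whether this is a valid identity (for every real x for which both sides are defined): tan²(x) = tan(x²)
Claim: tan²(x) = tan(x²).
Test a specific point where both sides are defined: x = 3π/4.
LHS = tan²(x) ≈ 1.0000
RHS = tan(x²) ≈ -0.8977
Since 1.0000 ≠ -0.8977, the equation fails at this point, so it cannot hold for every real x for which both sides are defined.
tan²(x) means (tan x)², squaring the output; tan(x²) squares the input. These are different functions.

Conclusion: No, this is NOT an identity.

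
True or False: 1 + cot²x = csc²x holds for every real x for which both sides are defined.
True.

Claim: 1 + cot²x = csc²x.
Reasoning: Start from sin²x + cos²x = 1 and divide every term by sin²x (allowed wherever cot x and csc x are defined): 1 + cot²x = 1/sin²x = csc²x.
So the two sides agree for every real x for which both sides are defined.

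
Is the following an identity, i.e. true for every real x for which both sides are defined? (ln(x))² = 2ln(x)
Claim: (ln(x))² = 2ln(x).
Test a specific point where both sides are defined: x = 5.
LHS = (ln(x))² ≈ 2.5903
RHS = 2ln(x) ≈ 3.2189
Since 2.5903 ≠ 3.2189, the equation fails at this point, so it cannot hold for every real x for which both sides are defined.
2ln(x) equals ln(x²), which is not the same as (ln x)².

Conclusion: No, this is NOT an identity.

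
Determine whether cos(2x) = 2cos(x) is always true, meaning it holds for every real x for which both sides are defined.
Claim: cos(2x) = 2cos(x).
Test a specific point where both sides are defined: x = -π/6.
LHS = cos(2x) ≈ 0.5000
RHS = 2cos(x) ≈ 1.7321
Since 0.5000 ≠ 1.7321, the equation fails at this point, so it cannot hold for every real x for which both sides are defined.
The correct double-angle formula is cos(2x) = cos²x - sin²x.

Conclusion: No, this is NOT an identity.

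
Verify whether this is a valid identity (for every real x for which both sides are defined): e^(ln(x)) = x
Claim: e^(ln(x)) = x.
Reasoning: For x > 0, ln(x) is by definition the exponent p such that e^p = x. Raising e to that exponent therefore returns x: e^(ln x) = x.
So the two sides agree for every real x for which both sides are defined.

Conclusion: Yes, this is an identity.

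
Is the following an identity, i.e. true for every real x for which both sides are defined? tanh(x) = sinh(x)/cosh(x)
Claim: tanh(x) = sinh(x)/cosh(x).
Reasoning: tanh(x) is defined as sinh(x)/cosh(x) = (e^x - e^-x)/(e^x + e^-x); cosh(x) ≥ 1 is never zero, so this holds for every real x.
So the two sides agree for every real x for which both sides are defined.

Conclusion: Yes, this is an identity.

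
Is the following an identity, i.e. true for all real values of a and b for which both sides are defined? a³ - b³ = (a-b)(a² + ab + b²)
Yes, this is an identity.

Claim: a³ - b³ = (a-b)(a² + ab + b²).
Reasoning: Expand the right side: (a-b)(a² + ab + b²) = a³ + a²b + ab² - a²b - ab² - b³ = a³ - b³ (the middle terms cancel in pairs).
So the two sides agree for all real values of a and b for which both sides are defined.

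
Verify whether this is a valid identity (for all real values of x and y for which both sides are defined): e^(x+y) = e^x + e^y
No, this is NOT an identity.

Claim: e^(x+y) = e^x + e^y.
Test a specific point where both sides are defined: x = -1, y = 1/2.
LHS = e^(x+y) ≈ 0.6065
RHS = e^x + e^y ≈ 2.0166
Since 0.6065 ≠ 2.0166, the equation fails at this point, so it cannot hold for all real values of x and y for which both sides are defined.
The correct rule is e^(x+y) = e^x · e^y (a product, not a sum).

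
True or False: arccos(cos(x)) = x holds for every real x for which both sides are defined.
Claim: arccos(cos(x)) = x.
Test a specific point where both sides are defined: x = -π/3.
LHS = arccos(cos(x)) ≈ 1.0472
RHS = x ≈ -1.0472
Since 1.0472 ≠ -1.0472, the equation fails at this point, so it cannot hold for every real x for which both sides are defined.
arccos only returns values in [0, π], so arccos(cos(x)) = x holds only for x in that interval, not for all real x.

Conclusion: False.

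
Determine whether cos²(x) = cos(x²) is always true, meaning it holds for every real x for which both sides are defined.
Claim: cos²(x) = cos(x²).
Test a specific point where both sides are defined: x = 2π/3.
LHS = cos²(x) ≈ 0.2500
RHS = cos(x²) ≈ -0.3202
Since 0.2500 ≠ -0.3202, the equation fails at this point, so it cannot hold for every real x for which both sides are defined.
cos²(x) means (cos x)², squaring the output; cos(x²) squares the input. These are different functions.

Conclusion: No, this is NOT an identity.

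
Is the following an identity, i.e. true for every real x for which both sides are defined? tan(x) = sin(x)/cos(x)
Yes, this is an identity.

Claim: tan(x) = sin(x)/cos(x).
Reasoning: For an angle x whose terminal point on the unit circle is (cos x, sin x), tan(x) is defined as the ratio (second coordinate)/(first coordinate) = sin(x)/cos(x), wherever cos(x) ≠ 0.
So the two sides agree for every real x for which both sides are defined.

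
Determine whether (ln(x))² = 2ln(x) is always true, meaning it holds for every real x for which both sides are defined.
No, this is NOT an identity.

Claim: (ln(x))² = 2ln(x).
Test a specific point where both sides are defined: x = 5.
LHS = (ln(x))² ≈ 2.5903
RHS = 2ln(x) ≈ 3.2189
Since 2.5903 ≠ 3.2189, the equation fails at this point, so it cannot hold for every real x for which both sides are defined.
2ln(x) equals ln(x²), which is not the same as (ln x)².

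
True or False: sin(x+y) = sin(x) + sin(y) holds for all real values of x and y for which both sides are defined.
False.

Claim: sin(x+y) = sin(x) + sin(y).
Test a specific point where both sides are defined: x = -π/3, y = π.
LHS = sin(x+y) ≈ 0.8660
RHS = sin(x) + sin(y) ≈ -0.8660
Since 0.8660 ≠ -0.8660, the equation fails at this point, so it cannot hold for all real values of x and y for which both sides are defined.
The correct expansion is sin(x+y) = sin(x)cos(y) + cos(x)sin(y); sine is not additive.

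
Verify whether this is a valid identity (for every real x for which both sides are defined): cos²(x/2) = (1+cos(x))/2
Claim: cos²(x/2) = (1+cos(x))/2.
Reasoning: Use cos(2θ) = 2cos²θ - 1 with θ = x/2: cos(x) = 2cos²(x/2) - 1. Solving for cos²(x/2) gives (1 + cos(x))/2.
So the two sides agree for every real x for which both sides are defined.

Conclusion: Yes, this is an identity.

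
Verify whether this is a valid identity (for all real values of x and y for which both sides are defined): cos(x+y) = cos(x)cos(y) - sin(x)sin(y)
Yes, this is an identity.

Claim: cos(x+y) = cos(x)cos(y) - sin(x)sin(y).
Reasoning: By Euler's formula e^(i(x+y)) = e^(ix)·e^(iy) = (cos x + i·sin x)(cos y + i·sin y). The real part of the left side is cos(x+y); the real part of the product is cos(x)cos(y) - sin(x)sin(y) (since i·i = -1).
So the two sides agree for all real values of x and y for which both sides are defined.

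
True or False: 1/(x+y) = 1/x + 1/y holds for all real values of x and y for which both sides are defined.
False.

Claim: 1/(x+y) = 1/x + 1/y.
Test a specific point where both sides are defined: x = 1, y = 5.
LHS = 1/(x+y) ≈ 0.1667
RHS = 1/x + 1/y ≈ 1.2000
Since 0.1667 ≠ 1.2000, the equation fails at this point, so it cannot hold for all real values of x and y for which both sides are defined.
1/x + 1/y = (x+y)/(xy), which is not 1/(x+y).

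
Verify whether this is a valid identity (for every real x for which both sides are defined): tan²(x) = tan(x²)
Claim: tan²(x) = tan(x²).
Test a specific point where both sides are defined: x = π/3.
LHS = tan²(x) ≈ 3.0000
RHS = tan(x²) ≈ 1.9485
Since 3.0000 ≠ 1.9485, the equation fails at this point, so it cannot hold for every real x for which both sides are defined.
tan²(x) means (tan x)², squaring the output; tan(x²) squares the input. These are different functions.

Conclusion: No, this is NOT an identity.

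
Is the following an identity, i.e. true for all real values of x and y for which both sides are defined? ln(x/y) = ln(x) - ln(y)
Yes, this is an identity.

Claim: ln(x/y) = ln(x) - ln(y).
Reasoning: Both sides are simultaneously defined only when x, y > 0. Write x = e^p, y = e^q. Then x/y = e^(p-q), so ln(x/y) = p - q = ln(x) - ln(y).
So the two sides agree for all real values of x and y for which both sides are defined.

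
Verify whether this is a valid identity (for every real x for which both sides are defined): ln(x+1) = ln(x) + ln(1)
Claim: ln(x+1) = ln(x) + ln(1).
Test a specific point where both sides are defined: x = 2.
LHS = ln(x+1) ≈ 1.0986
RHS = ln(x) + ln(1) ≈ 0.6931
Since 1.0986 ≠ 0.6931, the equation fails at this point, so it cannot hold for every real x for which both sides are defined.
ln(1) = 0, so the right side is just ln(x), which differs from ln(x+1).

Conclusion: No, this is NOT an identity.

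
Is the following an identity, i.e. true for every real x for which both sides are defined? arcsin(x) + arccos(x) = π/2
Claim: arcsin(x) + arccos(x) = π/2.
Reasoning: Both sides are defined for -1 ≤ x ≤ 1. Let θ = arcsin(x), so sin θ = x and θ ∈ [-π/2, π/2]. Then cos(π/2 - θ) = sin θ = x and π/2 - θ ∈ [0, π], which is exactly the range of arccos, so arccos(x) = π/2 - θ. Adding: arcsin(x) + arccos(x) = θ + (π/2 - θ) = π/2.
So the two sides agree for every real x for which both sides are defined.

Conclusion: Yes, this is an identity.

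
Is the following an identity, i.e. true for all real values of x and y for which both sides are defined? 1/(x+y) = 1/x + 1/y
Claim: 1/(x+y) = 1/x + 1/y.
Test a specific point where both sides are defined: x = 4, y = -3.
LHS = 1/(x+y) ≈ 1.0000
RHS = 1/x + 1/y ≈ -0.0833
Since 1.0000 ≠ -0.0833, the equation fails at this point, so it cannot hold for all real values of x and y for which both sides are defined.
1/x + 1/y = (x+y)/(xy), which is not 1/(x+y).

Conclusion: No, this is NOT an identity.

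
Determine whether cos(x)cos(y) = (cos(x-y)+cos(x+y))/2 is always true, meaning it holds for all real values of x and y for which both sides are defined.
Yes, this is an identity.

Claim: cos(x)cos(y) = (cos(x-y)+cos(x+y))/2.
Reasoning: cos(x-y) = cos(x)cos(y) + sin(x)sin(y) and cos(x+y) = cos(x)cos(y) - sin(x)sin(y). Adding, cos(x-y) + cos(x+y) = 2cos(x)cos(y); divide by 2.
So the two sides agree for all real values of x and y for which both sides are defined.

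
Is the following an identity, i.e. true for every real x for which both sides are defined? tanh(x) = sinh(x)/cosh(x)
Yes, this is an identity.

Claim: tanh(x) = sinh(x)/cosh(x).
Reasoning: tanh(x) is defined as sinh(x)/cosh(x) = (e^x - e^-x)/(e^x + e^-x); cosh(x) ≥ 1 is never zero, so this holds for every real x.
So the two sides agree for every real x for which both sides are defined.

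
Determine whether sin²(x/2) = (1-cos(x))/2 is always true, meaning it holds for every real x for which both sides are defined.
Yes, this is an identity.

Claim: sin²(x/2) = (1-cos(x))/2.
Reasoning: Use cos(2θ) = 1 - 2sin²θ with θ = x/2: cos(x) = 1 - 2sin²(x/2). Solving for sin²(x/2) gives (1 - cos(x))/2.
So the two sides agree for every real x for which both sides are defined.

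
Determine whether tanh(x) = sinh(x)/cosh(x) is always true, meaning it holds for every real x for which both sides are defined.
Yes, this is an identity.

Claim: tanh(x) = sinh(x)/cosh(x).
Reasoning: tanh(x) is defined as sinh(x)/cosh(x) = (e^x - e^-x)/(e^x + e^-x); cosh(x) ≥ 1 is never zero, so this holds for every real x.
So the two sides agree for every real x for which both sides are defined.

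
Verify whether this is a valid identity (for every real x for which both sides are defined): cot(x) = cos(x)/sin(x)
Yes, this is an identity.

Claim: cot(x) = cos(x)/sin(x).
Reasoning: cot(x) is defined as 1/tan(x) = 1/(sin(x)/cos(x)) = cos(x)/sin(x), wherever sin(x) ≠ 0.
So the two sides agree for every real x for which both sides are defined.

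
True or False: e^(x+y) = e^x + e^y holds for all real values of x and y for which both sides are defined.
Claim: e^(x+y) = e^x + e^y.
Test a specific point where both sides are defined: x = 3, y = -1.
LHS = e^(x+y) ≈ 7.3891
RHS = e^x + e^y ≈ 20.4534
Since 7.3891 ≠ 20.4534, the equation fails at this point, so it cannot hold for all real values of x and y for which both sides are defined.
The correct rule is e^(x+y) = e^x · e^y (a product, not a sum).

Conclusion: False.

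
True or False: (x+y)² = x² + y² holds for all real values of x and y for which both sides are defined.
False.

Claim: (x+y)² = x² + y².
Test a specific point where both sides are defined: x = 1/2, y = 3.
LHS = (x+y)² ≈ 12.2500
RHS = x² + y² ≈ 9.2500
Since 12.2500 ≠ 9.2500, the equation fails at this point, so it cannot hold for all real values of x and y for which both sides are defined.
The correct expansion is (x+y)² = x² + 2xy + y²; the cross term 2xy is missing.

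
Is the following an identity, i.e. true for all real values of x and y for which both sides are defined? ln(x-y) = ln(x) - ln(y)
Claim: ln(x-y) = ln(x) - ln(y).
Test a specific point where both sides are defined: x = 5, y = 2.
LHS = ln(x-y) ≈ 1.0986
RHS = ln(x) - ln(y) ≈ 0.9163
Since 1.0986 ≠ 0.9163, the equation fails at this point, so it cannot hold for all real values of x and y for which both sides are defined.
ln(x) - ln(y) = ln(x/y), not ln(x-y).

Conclusion: No, this is NOT an identity.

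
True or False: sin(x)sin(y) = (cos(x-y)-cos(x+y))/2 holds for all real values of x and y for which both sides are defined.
True.

Claim: sin(x)sin(y) = (cos(x-y)-cos(x+y))/2.
Reasoning: cos(x-y) = cos(x)cos(y) + sin(x)sin(y) and cos(x+y) = cos(x)cos(y) - sin(x)sin(y). Subtracting, cos(x-y) - cos(x+y) = 2sin(x)sin(y); divide by 2.
So the two sides agree for all real values of x and y for which both sides are defined.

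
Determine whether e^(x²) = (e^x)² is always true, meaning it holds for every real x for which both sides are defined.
Claim: e^(x²) = (e^x)².
Test a specific point where both sides are defined: x = -3.
LHS = e^(x²) ≈ 8103.0839
RHS = (e^x)² ≈ 0.0025
Since 8103.0839 ≠ 0.0025, the equation fails at this point, so it cannot hold for every real x for which both sides are defined.
(e^x)² = e^(2x), and 2x ≠ x² in general.

Conclusion: No, this is NOT an identity.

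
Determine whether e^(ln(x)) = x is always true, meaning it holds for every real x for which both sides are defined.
Yes, this is an identity.

Claim: e^(ln(x)) = x.
Reasoning: For x > 0, ln(x) is by definition the exponent p such that e^p = x. Raising e to that exponent therefore returns x: e^(ln x) = x.
So the two sides agree for every real x for which both sides are defined.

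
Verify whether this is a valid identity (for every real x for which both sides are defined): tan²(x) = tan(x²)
No, this is NOT an identity.

Claim: tan²(x) = tan(x²).
Test a specific point where both sides are defined: x = 2π/3.
LHS = tan²(x) ≈ 3.0000
RHS = tan(x²) ≈ 2.9590
Since 3.0000 ≠ 2.9590, the equation fails at this point, so it cannot hold for every real x for which both sides are defined.
tan²(x) means (tan x)², squaring the output; tan(x²) squares the input. These are different functions.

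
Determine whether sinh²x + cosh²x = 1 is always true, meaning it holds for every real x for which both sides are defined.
No, this is NOT an identity.

Claim: sinh²x + cosh²x = 1.
Test a specific point where both sides are defined: x = 2.
LHS = sinh²x + cosh²x ≈ 27.3082
RHS = 1 ≈ 1.0000
Since 27.3082 ≠ 1.0000, the equation fails at this point, so it cannot hold for every real x for which both sides are defined.
The correct hyperbolic identity is cosh²x - sinh²x = 1 (a difference); the sum sinh²x + cosh²x equals cosh(2x).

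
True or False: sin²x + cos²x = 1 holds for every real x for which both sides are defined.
True.

Claim: sin²x + cos²x = 1.
Reasoning: The point (cos x, sin x) lies on the unit circle X² + Y² = 1, so cos²x + sin²x = 1 for every real x.
So the two sides agree for every real x for which both sides are defined.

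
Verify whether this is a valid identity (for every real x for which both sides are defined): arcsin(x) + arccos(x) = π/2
Claim: arcsin(x) + arccos(x) = π/2.
Reasoning: Both sides are defined for -1 ≤ x ≤ 1. Let θ = arcsin(x), so sin θ = x and θ ∈ [-π/2, π/2]. Then cos(π/2 - θ) = sin θ = x and π/2 - θ ∈ [0, π], which is exactly the range of arccos, so arccos(x) = π/2 - θ. Adding: arcsin(x) + arccos(x) = θ + (π/2 - θ) = π/2.
So the two sides agree for every real x for which both sides are defined.

Conclusion: Yes, this is an identity.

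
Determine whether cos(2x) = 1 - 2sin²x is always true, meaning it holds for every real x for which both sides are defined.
Yes, this is an identity.

Claim: cos(2x) = 1 - 2sin²x.
Reasoning: cos(2x) = cos²x - sin²x. Replace cos²x by 1 - sin²x: (1 - sin²x) - sin²x = 1 - 2sin²x.
So the two sides agree for every real x for which both sides are defined.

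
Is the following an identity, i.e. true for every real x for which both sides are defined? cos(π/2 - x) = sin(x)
Claim: cos(π/2 - x) = sin(x).
Reasoning: Use cos(u - v) = cos(u)cos(v) + sin(u)sin(v) with u = π/2, v = x: cos(π/2)cos(x) + sin(π/2)sin(x) = 0·cos(x) + 1·sin(x) = sin(x).
So the two sides agree for every real x for which both sides are defined.

Conclusion: Yes, this is an identity.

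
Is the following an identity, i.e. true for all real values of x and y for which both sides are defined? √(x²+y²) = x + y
No, this is NOT an identity.

Claim: √(x²+y²) = x + y.
Test a specific point where both sides are defined: x = -2, y = 5.
LHS = √(x²+y²) ≈ 5.3852
RHS = x + y ≈ 3.0000
Since 5.3852 ≠ 3.0000, the equation fails at this point, so it cannot hold for all real values of x and y for which both sides are defined.
(x+y)² = x² + 2xy + y², not x² + y², so the square root does not split this way.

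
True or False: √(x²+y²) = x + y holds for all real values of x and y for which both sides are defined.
Claim: √(x²+y²) = x + y.
Test a specific point where both sides are defined: x = 2, y = 4.
LHS = √(x²+y²) ≈ 4.4721
RHS = x + y ≈ 6.0000
Since 4.4721 ≠ 6.0000, the equation fails at this point, so it cannot hold for all real values of x and y for which both sides are defined.
(x+y)² = x² + 2xy + y², not x² + y², so the square root does not split this way.

Conclusion: False.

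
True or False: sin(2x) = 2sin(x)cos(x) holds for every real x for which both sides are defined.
True.

Claim: sin(2x) = 2sin(x)cos(x).
Reasoning: Put y = x in the addition formula sin(x+y) = sin(x)cos(y) + cos(x)sin(y): sin(2x) = sin(x)cos(x) + cos(x)sin(x) = 2sin(x)cos(x).
So the two sides agree for every real x for which both sides are defined.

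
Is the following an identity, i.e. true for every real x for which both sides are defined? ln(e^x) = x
Yes, this is an identity.

Claim: ln(e^x) = x.
Reasoning: ln is the inverse of the exponential: ln(e^x) asks for the exponent p with e^p = e^x, and since e^p is one-to-one that exponent is p = x.
So the two sides agree for every real x for which both sides are defined.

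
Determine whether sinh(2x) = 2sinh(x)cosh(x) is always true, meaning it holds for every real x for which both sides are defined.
Yes, this is an identity.

Claim: sinh(2x) = 2sinh(x)cosh(x).
Reasoning: 2sinh(x)cosh(x) = 2 · (e^x - e^-x)/2 · (e^x + e^-x)/2 = (e^(2x) - e^(-2x))/2 = sinh(2x).
So the two sides agree for every real x for which both sides are defined.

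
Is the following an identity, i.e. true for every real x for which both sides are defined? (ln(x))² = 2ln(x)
Claim: (ln(x))² = 2ln(x).
Test a specific point where both sides are defined: x = 5.
LHS = (ln(x))² ≈ 2.5903
RHS = 2ln(x) ≈ 3.2189
Since 2.5903 ≠ 3.2189, the equation fails at this point, so it cannot hold for every real x for which both sides are defined.
2ln(x) equals ln(x²), which is not the same as (ln x)².

Conclusion: No, this is NOT an identity.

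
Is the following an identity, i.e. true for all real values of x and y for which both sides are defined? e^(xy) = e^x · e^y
No, this is NOT an identity.

Claim: e^(xy) = e^x · e^y.
Test a specific point where both sides are defined: x = -2, y = 1.
LHS = e^(xy) ≈ 0.1353
RHS = e^x · e^y ≈ 0.3679
Since 0.1353 ≠ 0.3679, the equation fails at this point, so it cannot hold for all real values of x and y for which both sides are defined.
e^x · e^y = e^(x+y), not e^(xy).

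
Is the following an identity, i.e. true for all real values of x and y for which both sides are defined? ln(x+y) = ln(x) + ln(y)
Claim: ln(x+y) = ln(x) + ln(y).
Test a specific point where both sides are defined: x = 4, y = 1/2.
LHS = ln(x+y) ≈ 1.5041
RHS = ln(x) + ln(y) ≈ 0.6931
Since 1.5041 ≠ 0.6931, the equation fails at this point, so it cannot hold for all real values of x and y for which both sides are defined.
ln(x) + ln(y) = ln(xy), not ln(x+y).

Conclusion: No, this is NOT an identity.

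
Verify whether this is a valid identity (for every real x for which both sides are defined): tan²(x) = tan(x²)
Claim: tan²(x) = tan(x²).
Test a specific point where both sides are defined: x = π/3.
LHS = tan²(x) ≈ 3.0000
RHS = tan(x²) ≈ 1.9485
Since 3.0000 ≠ 1.9485, the equation fails at this point, so it cannot hold for every real x for which both sides are defined.
tan²(x) means (tan x)², squaring the output; tan(x²) squares the input. These are different functions.

Conclusion: No, this is NOT an identity.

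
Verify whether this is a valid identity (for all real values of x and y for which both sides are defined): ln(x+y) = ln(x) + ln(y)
No, this is NOT an identity.

Claim: ln(x+y) = ln(x) + ln(y).
Test a specific point where both sides are defined: x = 3, y = 5.
LHS = ln(x+y) ≈ 2.0794
RHS = ln(x) + ln(y) ≈ 2.7081
Since 2.0794 ≠ 2.7081, the equation fails at this point, so it cannot hold for all real values of x and y for which both sides are defined.
ln(x) + ln(y) = ln(xy), not ln(x+y).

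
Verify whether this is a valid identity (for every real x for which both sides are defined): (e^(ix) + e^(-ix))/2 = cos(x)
Claim: (e^(ix) + e^(-ix))/2 = cos(x).
Reasoning: By Euler's formula e^(ix) = cos(x) + i·sin(x) and e^(-ix) = cos(x) - i·sin(x). Adding cancels the sine terms: e^(ix) + e^(-ix) = 2cos(x); divide by 2.
So the two sides agree for every real x for which both sides are defined.

Conclusion: Yes, this is an identity.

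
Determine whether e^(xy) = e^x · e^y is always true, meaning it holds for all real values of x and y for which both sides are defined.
No, this is NOT an identity.

Claim: e^(xy) = e^x · e^y.
Test a specific point where both sides are defined: x = 3/2, y = 3/2.
LHS = e^(xy) ≈ 9.4877
RHS = e^x · e^y ≈ 20.0855
Since 9.4877 ≠ 20.0855, the equation fails at this point, so it cannot hold for all real values of x and y for which both sides are defined.
e^x · e^y = e^(x+y), not e^(xy).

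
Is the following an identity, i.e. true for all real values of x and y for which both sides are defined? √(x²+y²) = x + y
No, this is NOT an identity.

Claim: √(x²+y²) = x + y.
Test a specific point where both sides are defined: x = -1, y = 3.
LHS = √(x²+y²) ≈ 3.1623
RHS = x + y ≈ 2.0000
Since 3.1623 ≠ 2.0000, the equation fails at this point, so it cannot hold for all real values of x and y for which both sides are defined.
(x+y)² = x² + 2xy + y², not x² + y², so the square root does not split this way.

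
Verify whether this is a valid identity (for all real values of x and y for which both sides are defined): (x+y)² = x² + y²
No, this is NOT an identity.

Claim: (x+y)² = x² + y².
Test a specific point where both sides are defined: x = 3/2, y = 2.
LHS = (x+y)² ≈ 12.2500
RHS = x² + y² ≈ 6.2500
Since 12.2500 ≠ 6.2500, the equation fails at this point, so it cannot hold for all real values of x and y for which both sides are defined.
The correct expansion is (x+y)² = x² + 2xy + y²; the cross term 2xy is missing.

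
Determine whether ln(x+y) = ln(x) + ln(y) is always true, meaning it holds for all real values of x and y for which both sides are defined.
No, this is NOT an identity.

Claim: ln(x+y) = ln(x) + ln(y).
Test a specific point where both sides are defined: x = 3/2, y = 1.
LHS = ln(x+y) ≈ 0.9163
RHS = ln(x) + ln(y) ≈ 0.4055
Since 0.9163 ≠ 0.4055, the equation fails at this point, so it cannot hold for all real values of x and y for which both sides are defined.
ln(x) + ln(y) = ln(xy), not ln(x+y).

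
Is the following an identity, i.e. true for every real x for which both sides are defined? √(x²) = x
No, this is NOT an identity.

Claim: √(x²) = x.
Test a specific point where both sides are defined: x = -3.
LHS = √(x²) ≈ 3.0000
RHS = x ≈ -3.0000
Since 3.0000 ≠ -3.0000, the equation fails at this point, so it cannot hold for every real x for which both sides are defined.
√(x²) = |x|, which differs from x whenever x < 0 (both sides are defined for every real x).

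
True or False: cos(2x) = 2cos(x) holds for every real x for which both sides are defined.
False.

Claim: cos(2x) = 2cos(x).
Test a specific point where both sides are defined: x = 2π/3.
LHS = cos(2x) ≈ -0.5000
RHS = 2cos(x) ≈ -1.0000
Since -0.5000 ≠ -1.0000, the equation fails at this point, so it cannot hold for every real x for which both sides are defined.
The correct double-angle formula is cos(2x) = cos²x - sin²x.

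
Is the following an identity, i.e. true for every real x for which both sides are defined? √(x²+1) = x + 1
Claim: √(x²+1) = x + 1.
Test a specific point where both sides are defined: x = 1.
LHS = √(x²+1) ≈ 1.4142
RHS = x + 1 ≈ 2.0000
Since 1.4142 ≠ 2.0000, the equation fails at this point, so it cannot hold for every real x for which both sides are defined.
(x+1)² = x² + 2x + 1 ≠ x² + 1 unless x = 0.

Conclusion: No, this is NOT an identity.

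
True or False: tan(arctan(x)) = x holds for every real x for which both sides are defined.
Claim: tan(arctan(x)) = x.
Reasoning: For every real x, arctan(x) is by definition the angle in (-π/2, π/2) whose tangent equals x. Taking the tangent of that angle returns x.
So the two sides agree for every real x for which both sides are defined.

Conclusion: True.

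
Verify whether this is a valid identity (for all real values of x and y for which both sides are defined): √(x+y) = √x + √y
Claim: √(x+y) = √x + √y.
Test a specific point where both sides are defined: x = 4, y = 4.
LHS = √(x+y) ≈ 2.8284
RHS = √x + √y ≈ 4.0000
Since 2.8284 ≠ 4.0000, the equation fails at this point, so it cannot hold for all real values of x and y for which both sides are defined.
Squaring the right side gives x + 2√(xy) + y, not x + y.

Conclusion: No, this is NOT an identity.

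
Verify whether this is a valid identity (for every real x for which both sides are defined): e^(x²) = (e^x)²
Claim: e^(x²) = (e^x)².
Test a specific point where both sides are defined: x = 3.
LHS = e^(x²) ≈ 8103.0839
RHS = (e^x)² ≈ 403.4288
Since 8103.0839 ≠ 403.4288, the equation fails at this point, so it cannot hold for every real x for which both sides are defined.
(e^x)² = e^(2x), and 2x ≠ x² in general.

Conclusion: No, this is NOT an identity.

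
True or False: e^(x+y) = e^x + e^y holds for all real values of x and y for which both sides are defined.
False.

Claim: e^(x+y) = e^x + e^y.
Test a specific point where both sides are defined: x = -1, y = 4.
LHS = e^(x+y) ≈ 20.0855
RHS = e^x + e^y ≈ 54.9660
Since 20.0855 ≠ 54.9660, the equation fails at this point, so it cannot hold for all real values of x and y for which both sides are defined.
The correct rule is e^(x+y) = e^x · e^y (a product, not a sum).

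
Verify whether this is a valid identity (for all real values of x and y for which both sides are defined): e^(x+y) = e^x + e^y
No, this is NOT an identity.

Claim: e^(x+y) = e^x + e^y.
Test a specific point where both sides are defined: x = 1/2, y = 5.
LHS = e^(x+y) ≈ 244.6919
RHS = e^x + e^y ≈ 150.0619
Since 244.6919 ≠ 150.0619, the equation fails at this point, so it cannot hold for all real values of x and y for which both sides are defined.
The correct rule is e^(x+y) = e^x · e^y (a product, not a sum).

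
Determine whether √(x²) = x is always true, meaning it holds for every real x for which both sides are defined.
Claim: √(x²) = x.
Test a specific point where both sides are defined: x = -2.
LHS = √(x²) ≈ 2.0000
RHS = x ≈ -2.0000
Since 2.0000 ≠ -2.0000, the equation fails at this point, so it cannot hold for every real x for which both sides are defined.
√(x²) = |x|, which differs from x whenever x < 0 (both sides are defined for every real x).

Conclusion: No, this is NOT an identity.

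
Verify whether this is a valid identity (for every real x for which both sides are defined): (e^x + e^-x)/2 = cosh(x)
Claim: (e^x + e^-x)/2 = cosh(x).
Reasoning: This is exactly the definition of the hyperbolic cosine: cosh(x) := (e^x + e^-x)/2.
So the two sides agree for every real x for which both sides are defined.

Conclusion: Yes, this is an identity.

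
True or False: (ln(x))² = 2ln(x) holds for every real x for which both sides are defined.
False.

Claim: (ln(x))² = 2ln(x).
Test a specific point where both sides are defined: x = 3/2.
LHS = (ln(x))² ≈ 0.1644
RHS = 2ln(x) ≈ 0.8109
Since 0.1644 ≠ 0.8109, the equation fails at this point, so it cannot hold for every real x for which both sides are defined.
2ln(x) equals ln(x²), which is not the same as (ln x)².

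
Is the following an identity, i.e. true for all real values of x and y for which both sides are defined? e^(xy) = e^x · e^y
Claim: e^(xy) = e^x · e^y.
Test a specific point where both sides are defined: x = 2, y = 3.
LHS = e^(xy) ≈ 403.4288
RHS = e^x · e^y ≈ 148.4132
Since 403.4288 ≠ 148.4132, the equation fails at this point, so it cannot hold for all real values of x and y for which both sides are defined.
e^x · e^y = e^(x+y), not e^(xy).

Conclusion: No, this is NOT an identity.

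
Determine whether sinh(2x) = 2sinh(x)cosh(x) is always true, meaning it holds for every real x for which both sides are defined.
Yes, this is an identity.

Claim: sinh(2x) = 2sinh(x)cosh(x).
Reasoning: 2sinh(x)cosh(x) = 2 · (e^x - e^-x)/2 · (e^x + e^-x)/2 = (e^(2x) - e^(-2x))/2 = sinh(2x).
So the two sides agree for every real x for which both sides are defined.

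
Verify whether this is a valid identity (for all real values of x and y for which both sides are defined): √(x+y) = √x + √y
No, this is NOT an identity.

Claim: √(x+y) = √x + √y.
Test a specific point where both sides are defined: x = 4, y = 4.
LHS = √(x+y) ≈ 2.8284
RHS = √x + √y ≈ 4.0000
Since 2.8284 ≠ 4.0000, the equation fails at this point, so it cannot hold for all real values of x and y for which both sides are defined.
Squaring the right side gives x + 2√(xy) + y, not x + y.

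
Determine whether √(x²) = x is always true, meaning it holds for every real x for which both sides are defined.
Claim: √(x²) = x.
Test a specific point where both sides are defined: x = -3.
LHS = √(x²) ≈ 3.0000
RHS = x ≈ -3.0000
Since 3.0000 ≠ -3.0000, the equation fails at this point, so it cannot hold for every real x for which both sides are defined.
√(x²) = |x|, which differs from x whenever x < 0 (both sides are defined for every real x).

Conclusion: No, this is NOT an identity.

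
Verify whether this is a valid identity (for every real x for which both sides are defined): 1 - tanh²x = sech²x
Claim: 1 - tanh²x = sech²x.
Reasoning: Divide cosh²x - sinh²x = 1 through by cosh²x (never zero): 1 - tanh²x = 1/cosh²x = sech²x.
So the two sides agree for every real x for which both sides are defined.

Conclusion: Yes, this is an identity.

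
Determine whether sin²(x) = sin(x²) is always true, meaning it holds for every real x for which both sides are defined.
Claim: sin²(x) = sin(x²).
Test a specific point where both sides are defined: x = -π/6.
LHS = sin²(x) ≈ 0.2500
RHS = sin(x²) ≈ 0.2707
Since 0.2500 ≠ 0.2707, the equation fails at this point, so it cannot hold for every real x for which both sides are defined.
sin²(x) means (sin x)², squaring the output; sin(x²) squares the input. These are different functions.

Conclusion: No, this is NOT an identity.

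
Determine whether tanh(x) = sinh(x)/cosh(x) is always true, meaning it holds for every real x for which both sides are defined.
Yes, this is an identity.

Claim: tanh(x) = sinh(x)/cosh(x).
Reasoning: tanh(x) is defined as sinh(x)/cosh(x) = (e^x - e^-x)/(e^x + e^-x); cosh(x) ≥ 1 is never zero, so this holds for every real x.
So the two sides agree for every real x for which both sides are defined.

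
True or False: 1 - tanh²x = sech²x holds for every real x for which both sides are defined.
Claim: 1 - tanh²x = sech²x.
Reasoning: Divide cosh²x - sinh²x = 1 through by cosh²x (never zero): 1 - tanh²x = 1/cosh²x = sech²x.
So the two sides agree for every real x for which both sides are defined.

Conclusion: True.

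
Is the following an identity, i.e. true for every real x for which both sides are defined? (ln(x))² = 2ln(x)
No, this is NOT an identity.

Claim: (ln(x))² = 2ln(x).
Test a specific point where both sides are defined: x = 5.
LHS = (ln(x))² ≈ 2.5903
RHS = 2ln(x) ≈ 3.2189
Since 2.5903 ≠ 3.2189, the equation fails at this point, so it cannot hold for every real x for which both sides are defined.
2ln(x) equals ln(x²), which is not the same as (ln x)².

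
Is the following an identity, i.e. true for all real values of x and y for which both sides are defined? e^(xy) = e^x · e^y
Claim: e^(xy) = e^x · e^y.
Test a specific point where both sides are defined: x = 2, y = 4.
LHS = e^(xy) ≈ 2980.9580
RHS = e^x · e^y ≈ 403.4288
Since 2980.9580 ≠ 403.4288, the equation fails at this point, so it cannot hold for all real values of x and y for which both sides are defined.
e^x · e^y = e^(x+y), not e^(xy).

Conclusion: No, this is NOT an identity.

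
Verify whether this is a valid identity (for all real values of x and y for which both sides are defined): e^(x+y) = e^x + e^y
Claim: e^(x+y) = e^x + e^y.
Test a specific point where both sides are defined: x = 3, y = -3.
LHS = e^(x+y) ≈ 1.0000
RHS = e^x + e^y ≈ 20.1353
Since 1.0000 ≠ 20.1353, the equation fails at this point, so it cannot hold for all real values of x and y for which both sides are defined.
The correct rule is e^(x+y) = e^x · e^y (a product, not a sum).

Conclusion: No, this is NOT an identity.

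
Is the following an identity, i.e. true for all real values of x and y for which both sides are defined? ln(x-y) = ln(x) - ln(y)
No, this is NOT an identity.

Claim: ln(x-y) = ln(x) - ln(y).
Test a specific point where both sides are defined: x = 3/2, y = 1.
LHS = ln(x-y) ≈ -0.6931
RHS = ln(x) - ln(y) ≈ 0.4055
Since -0.6931 ≠ 0.4055, the equation fails at this point, so it cannot hold for all real values of x and y for which both sides are defined.
ln(x) - ln(y) = ln(x/y), not ln(x-y).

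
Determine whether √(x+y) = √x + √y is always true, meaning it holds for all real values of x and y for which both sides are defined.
Claim: √(x+y) = √x + √y.
Test a specific point where both sides are defined: x = 3, y = 3/2.
LHS = √(x+y) ≈ 2.1213
RHS = √x + √y ≈ 2.9568
Since 2.1213 ≠ 2.9568, the equation fails at this point, so it cannot hold for all real values of x and y for which both sides are defined.
Squaring the right side gives x + 2√(xy) + y, not x + y.

Conclusion: No, this is NOT an identity.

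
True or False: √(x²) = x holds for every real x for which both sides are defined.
False.

Claim: √(x²) = x.
Test a specific point where both sides are defined: x = -1.
LHS = √(x²) ≈ 1.0000
RHS = x ≈ -1.0000
Since 1.0000 ≠ -1.0000, the equation fails at this point, so it cannot hold for every real x for which both sides are defined.
√(x²) = |x|, which differs from x whenever x < 0 (both sides are defined for every real x).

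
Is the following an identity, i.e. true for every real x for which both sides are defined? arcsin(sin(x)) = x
Claim: arcsin(sin(x)) = x.
Test a specific point where both sides are defined: x = 2π/3.
LHS = arcsin(sin(x)) ≈ 1.0472
RHS = x ≈ 2.0944
Since 1.0472 ≠ 2.0944, the equation fails at this point, so it cannot hold for every real x for which both sides are defined.
arcsin only returns values in [-π/2, π/2], so arcsin(sin(x)) = x holds only for x in that interval, not for all real x.

Conclusion: No, this is NOT an identity.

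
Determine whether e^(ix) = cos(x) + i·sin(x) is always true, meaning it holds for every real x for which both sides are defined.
Claim: e^(ix) = cos(x) + i·sin(x).
Reasoning: Euler's formula. Expand e^(ix) = Σ (ix)^k / k!. Since i² = -1, the even-k terms are Σ (-1)^m x^(2m)/(2m)! = cos(x) and the odd-k terms are i · Σ (-1)^m x^(2m+1)/(2m+1)! = i·sin(x).
So the two sides agree for every real x for which both sides are defined.

Conclusion: Yes, this is an identity.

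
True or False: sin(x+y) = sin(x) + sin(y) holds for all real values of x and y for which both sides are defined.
Claim: sin(x+y) = sin(x) + sin(y).
Test a specific point where both sides are defined: x = π/2, y = 3π/4.
LHS = sin(x+y) ≈ -0.7071
RHS = sin(x) + sin(y) ≈ 1.7071
Since -0.7071 ≠ 1.7071, the equation fails at this point, so it cannot hold for all real values of x and y for which both sides are defined.
The correct expansion is sin(x+y) = sin(x)cos(y) + cos(x)sin(y); sine is not additive.

Conclusion: False.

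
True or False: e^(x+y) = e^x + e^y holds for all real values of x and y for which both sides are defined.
Claim: e^(x+y) = e^x + e^y.
Test a specific point where both sides are defined: x = 1, y = -3.
LHS = e^(x+y) ≈ 0.1353
RHS = e^x + e^y ≈ 2.7681
Since 0.1353 ≠ 2.7681, the equation fails at this point, so it cannot hold for all real values of x and y for which both sides are defined.
The correct rule is e^(x+y) = e^x · e^y (a product, not a sum).

Conclusion: False.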